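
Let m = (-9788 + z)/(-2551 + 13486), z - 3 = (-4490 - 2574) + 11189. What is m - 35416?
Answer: -77455924/2187 ≈ -35417.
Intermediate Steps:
z = 4128 (z = 3 + ((-4490 - 2574) + 11189) = 3 + (-7064 + 11189) = 3 + 4125 = 4128)
m = -1132/2187 (m = (-9788 + 4128)/(-2551 + 13486) = -5660/10935 = -5660*1/10935 = -1132/2187 ≈ -0.51760)
m - 35416 = -1132/2187 - 35416 = -77455924/2187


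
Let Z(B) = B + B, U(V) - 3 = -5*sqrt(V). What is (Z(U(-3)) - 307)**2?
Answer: 90301 + 6020*I*sqrt(3) ≈ 90301.0 + 10427.0*I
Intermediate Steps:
U(V) = 3 - 5*sqrt(V)
Z(B) = 2*B
(Z(U(-3)) - 307)**2 = (2*(3 - 5*I*sqrt(3)) - 307)**2 = ((6 - 10*I*sqrt(3)) - 307)**2 = (-301 - 10*I*sqrt(3))**2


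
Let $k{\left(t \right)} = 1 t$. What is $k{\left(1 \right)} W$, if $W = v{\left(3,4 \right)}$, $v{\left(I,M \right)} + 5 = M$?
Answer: $-1$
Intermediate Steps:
$v{\left(I,M \right)} = -5 + M$
$W = -1$ ($W = -5 + 4 = -1$)
$k{\left(t \right)} = t$
$k{\left(1 \right)} W = 1 \left(-1\right) = -1$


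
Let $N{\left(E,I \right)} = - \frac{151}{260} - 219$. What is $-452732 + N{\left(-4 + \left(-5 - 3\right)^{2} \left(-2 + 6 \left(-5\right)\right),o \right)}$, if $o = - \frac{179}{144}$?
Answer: $- \frac{117767411}{260} \approx -4.5295 \cdot 10^{5}$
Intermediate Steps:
$o = - \frac{179}{144}$ ($o = \left(-179\right) \frac{1}{144} = - \frac{179}{144} \approx -1.2431$)
$N{\left(E,I \right)} = - \frac{57091}{260}$ ($N{\left(E,I \right)} = \left(-151\right) \frac{1}{260} - 219 = - \frac{151}{260} - 219 = - \frac{57091}{260}$)
$-452732 + N{\left(-4 + \left(-5 - 3\right)^{2} \left(-2 + 6 \left(-5\right)\right),o \right)} = -452732 - \frac{57091}{260} = - \frac{117767411}{260}$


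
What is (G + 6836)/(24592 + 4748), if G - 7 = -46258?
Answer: -7883/5868 ≈ -1.3434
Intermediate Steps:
G = -46251 (G = 7 - 46258 = -46251)
(G + 6836)/(24592 + 4748) = (-46251 + 6836)/(24592 + 4748) = -39415/29340 = -39415*1/29340 = -7883/5868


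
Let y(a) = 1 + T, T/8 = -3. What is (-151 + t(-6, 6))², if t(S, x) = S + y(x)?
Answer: 32400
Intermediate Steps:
T = -24 (T = 8*(-3) = -24)
y(a) = -23 (y(a) = 1 - 24 = -23)
t(S, x) = -23 + S (t(S, x) = S - 23 = -23 + S)
(-151 + t(-6, 6))² = (-151 + (-23 - 6))² = (-151 - 29)² = (-180)² = 32400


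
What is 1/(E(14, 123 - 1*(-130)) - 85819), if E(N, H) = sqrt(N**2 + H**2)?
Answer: -85819/7364836556 - sqrt(64205)/7364836556 ≈ -1.1687e-5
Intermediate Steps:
E(N, H) = sqrt(H**2 + N**2)
1/(E(14, 123 - 1*(-130)) - 85819) = 1/(sqrt((123 - 1*(-130))**2 + 14**2) - 85819) = 1/(sqrt((123 + 130)**2 + 196) - 85819) = 1/(sqrt(253**2 + 196) - 85819) = 1/(sqrt(64009 + 196) - 85819) = 1/(sqrt(64205) - 85819) = 1/(-85819 + sqrt(64205))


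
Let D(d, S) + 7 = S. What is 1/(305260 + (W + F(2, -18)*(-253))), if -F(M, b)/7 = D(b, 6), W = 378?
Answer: 1/303867 ≈ 3.2909e-6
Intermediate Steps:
D(d, S) = -7 + S
F(M, b) = 7 (F(M, b) = -7*(-7 + 6) = -7*(-1) = 7)
1/(305260 + (W + F(2, -18)*(-253))) = 1/(305260 + (378 + 7*(-253))) = 1/(305260 + (378 - 1771)) = 1/(305260 - 1393) = 1/303867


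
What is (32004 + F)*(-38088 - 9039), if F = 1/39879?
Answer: -20049200604553/13293 ≈ -1.5083e+9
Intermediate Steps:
F = 1/39879 ≈ 2.5076e-5
(32004 + F)*(-38088 - 9039) = (32004 + 1/39879)*(-38088 - 9039) = (1276287517/39879)*(-47127) = -20049200604553/13293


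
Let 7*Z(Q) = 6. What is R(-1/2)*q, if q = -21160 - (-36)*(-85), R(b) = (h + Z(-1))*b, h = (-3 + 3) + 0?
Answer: 10380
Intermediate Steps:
Z(Q) = 6/7 (Z(Q) = (1/7)*6 = 6/7)
h = 0 (h = 0 + 0 = 0)
R(b) = 6*b/7 (R(b) = (0 + 6/7)*b = 6*b/7)
q = -24220 (q = -21160 - 1*3060 = -21160 - 3060 = -24220)
R(-1/2)*q = (6*(-1/2)/7)*(-24220) = (6*(-1*1/2)/7)*(-24220) = ((6/7)*(-1/2))*(-24220) = -3/7*(-24220) = 10380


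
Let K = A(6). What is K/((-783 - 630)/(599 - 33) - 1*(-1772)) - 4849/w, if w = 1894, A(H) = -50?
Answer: -4910062811/1896914866 ≈ -2.5884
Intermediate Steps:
K = -50
K/((-783 - 630)/(599 - 33) - 1*(-1772)) - 4849/w = -50/((-783 - 630)/(599 - 33) - 1*(-1772)) - 4849/1894 = -50/(-1413/566 + 1772) - 4849*1/1894 = -50/(-1413*1/566 + 1772) - 4849/1894 = -50/(-1413/566 + 1772) - 4849/1894 = -50/1001539/566 - 4849/1894 = -50*566/1001539 - 4849/1894 = -28300/1001539 - 4849/1894 = -4910062811/1896914866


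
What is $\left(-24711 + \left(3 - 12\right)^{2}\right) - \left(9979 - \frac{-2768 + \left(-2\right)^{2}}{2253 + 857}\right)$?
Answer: $- \frac{53818377}{1555} \approx -34610.0$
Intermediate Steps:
$\left(-24711 + \left(3 - 12\right)^{2}\right) - \left(9979 - \frac{-2768 + \left(-2\right)^{2}}{2253 + 857}\right) = \left(-24711 + \left(-9\right)^{2}\right) - \left(9979 - \frac{-2768 + 4}{3110}\right) = \left(-24711 + 81\right) - \frac{15518727}{1555} = -24630 - \frac{15518727}{1555} = - \frac{53818377}{1555}$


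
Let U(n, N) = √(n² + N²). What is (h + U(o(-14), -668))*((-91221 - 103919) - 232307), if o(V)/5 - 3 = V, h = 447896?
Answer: -191451801512 - 427447*√449249 ≈ -1.9174e+11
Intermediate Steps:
o(V) = 15 + 5*V
U(n, N) = √(N² + n²)
(h + U(o(-14), -668))*((-91221 - 103919) - 232307) = (447896 + √((-668)² + (15 + 5*(-14))²))*((-91221 - 103919) - 232307) = (447896 + √(446224 + (15 - 70)²))*(-195140 - 232307) = (447896 + √(446224 + (-55)²))*(-427447) = (447896 + √(446224 + 3025))*(-427447) = (447896 + √449249)*(-427447) = -191451801512 - 427447*√449249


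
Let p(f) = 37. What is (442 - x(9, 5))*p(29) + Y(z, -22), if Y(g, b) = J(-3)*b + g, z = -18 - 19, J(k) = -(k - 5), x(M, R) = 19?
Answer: 15438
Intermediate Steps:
J(k) = 5 - k (J(k) = -(-5 + k) = 5 - k)
z = -37
Y(g, b) = g + 8*b (Y(g, b) = (5 - 1*(-3))*b + g = (5 + 3)*b + g = 8*b + g = g + 8*b)
(442 - x(9, 5))*p(29) + Y(z, -22) = (442 - 1*19)*37 + (-37 + 8*(-22)) = (442 - 19)*37 + (-37 - 176) = 423*37 - 213 = 15651 - 213 = 15438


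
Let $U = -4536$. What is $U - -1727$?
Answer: $-2809$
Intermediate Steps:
$U - -1727 = -4536 - -1727 = -4536 + 1727 = -2809$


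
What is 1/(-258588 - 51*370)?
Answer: -1/277458 ≈ -3.6041e-6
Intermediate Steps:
1/(-258588 - 51*370) = 1/(-258588 - 18870) = 1/(-277458) = -1/277458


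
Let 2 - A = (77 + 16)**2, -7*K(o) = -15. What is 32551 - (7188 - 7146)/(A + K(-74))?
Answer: 984895754/30257 ≈ 32551.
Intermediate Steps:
K(o) = 15/7 (K(o) = -1/7*(-15) = 15/7)
A = -8647 (A = 2 - (77 + 16)**2 = 2 - 1*93**2 = 2 - 1*8649 = 2 - 8649 = -8647)
32551 - (7188 - 7146)/(A + K(-74)) = 32551 - (7188 - 7146)/(-8647 + 15/7) = 32551 - 42/(-60514/7) = 32551 - 42*(-7)/60514 = 32551 - 1*(-147/30257) = 32551 + 147/30257 = 984895754/30257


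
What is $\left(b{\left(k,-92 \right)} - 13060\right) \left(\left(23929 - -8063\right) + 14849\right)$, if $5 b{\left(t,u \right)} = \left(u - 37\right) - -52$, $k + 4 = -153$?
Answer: $- \frac{3062324057}{5} \approx -6.1246 \cdot 10^{8}$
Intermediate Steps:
$k = -157$ ($k = -4 - 153 = -157$)
$b{\left(t,u \right)} = 3 + \frac{u}{5}$ ($b{\left(t,u \right)} = \frac{\left(u - 37\right) - -52}{5} = \frac{\left(u - 37\right) + 52}{5} = \frac{\left(-37 + u\right) + 52}{5} = \frac{15 + u}{5} = 3 + \frac{u}{5}$)
$\left(b{\left(k,-92 \right)} - 13060\right) \left(\left(23929 - -8063\right) + 14849\right) = \left(\left(3 + \frac{1}{5} \left(-92\right)\right) - 13060\right) \left(\left(23929 - -8063\right) + 14849\right) = \left(\left(3 - \frac{92}{5}\right) - 13060\right) \left(\left(23929 + 8063\right) + 14849\right) = \left(- \frac{77}{5} - 13060\right) \left(31992 + 14849\right) = \left(- \frac{65377}{5}\right) 46841 = - \frac{3062324057}{5}$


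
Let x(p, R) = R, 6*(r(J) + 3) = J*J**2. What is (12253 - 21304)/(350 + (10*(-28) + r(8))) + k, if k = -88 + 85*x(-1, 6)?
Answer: 165701/457 ≈ 362.58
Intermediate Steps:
r(J) = -3 + J**3/6 (r(J) = -3 + (J*J**2)/6 = -3 + J**3/6)
k = 422 (k = -88 + 85*6 = -88 + 510 = 422)
(12253 - 21304)/(350 + (10*(-28) + r(8))) + k = (12253 - 21304)/(350 + (10*(-28) + (-3 + (1/6)*8**3))) + 422 = -9051/(350 + (-280 + (-3 + (1/6)*512))) + 422 = -9051/(350 + (-280 + (-3 + 256/3))) + 422 = -9051/(350 + (-280 + 247/3)) + 422 = -9051/(350 - 593/3) + 422 = -9051/457/3 + 422 = -9051*3/457 + 422 = -27153/457 + 422 = 165701/457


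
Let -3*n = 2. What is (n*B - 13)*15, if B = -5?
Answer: -145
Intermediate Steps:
n = -⅔ (n = -⅓*2 = -⅔ ≈ -0.66667)
(n*B - 13)*15 = (-⅔*(-5) - 13)*15 = (10/3 - 13)*15 = -29/3*15 = -145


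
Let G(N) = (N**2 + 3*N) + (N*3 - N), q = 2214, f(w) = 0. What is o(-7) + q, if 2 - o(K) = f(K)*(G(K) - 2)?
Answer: 2216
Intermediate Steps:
G(N) = N**2 + 5*N (G(N) = (N**2 + 3*N) + (3*N - N) = (N**2 + 3*N) + 2*N = N**2 + 5*N)
o(K) = 2 (o(K) = 2 - 0*(K*(5 + K) - 2) = 2 - 0*(-2 + K*(5 + K)) = 2 - 1*0 = 2 + 0 = 2)
o(-7) + q = 2 + 2214 = 2216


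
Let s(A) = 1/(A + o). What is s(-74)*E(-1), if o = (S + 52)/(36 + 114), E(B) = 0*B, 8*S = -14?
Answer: 0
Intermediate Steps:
S = -7/4 (S = (⅛)*(-14) = -7/4 ≈ -1.7500)
E(B) = 0
o = 67/200 (o = (-7/4 + 52)/(36 + 114) = (201/4)/150 = (201/4)*(1/150) = 67/200 ≈ 0.33500)
s(A) = 1/(67/200 + A) (s(A) = 1/(A + 67/200) = 1/(67/200 + A))
s(-74)*E(-1) = (200/(67 + 200*(-74)))*0 = (200/(67 - 14800))*0 = (200/(-14733))*0 = (200*(-1/14733))*0 = -200/14733*0 = 0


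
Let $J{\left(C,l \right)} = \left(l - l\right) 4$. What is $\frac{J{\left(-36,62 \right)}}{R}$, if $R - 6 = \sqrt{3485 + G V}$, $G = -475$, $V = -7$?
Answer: $0$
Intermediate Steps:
$J{\left(C,l \right)} = 0$ ($J{\left(C,l \right)} = 0 \cdot 4 = 0$)
$R = 6 + \sqrt{6810}$ ($R = 6 + \sqrt{3485 - -3325} = 6 + \sqrt{3485 + 3325} = 6 + \sqrt{6810} \approx 88.523$)
$\frac{J{\left(-36,62 \right)}}{R} = \frac{0}{6 + \sqrt{6810}} = 0$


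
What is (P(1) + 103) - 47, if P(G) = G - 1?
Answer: 56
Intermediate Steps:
P(G) = -1 + G
(P(1) + 103) - 47 = ((-1 + 1) + 103) - 47 = (0 + 103) - 47 = 103 - 47 = 56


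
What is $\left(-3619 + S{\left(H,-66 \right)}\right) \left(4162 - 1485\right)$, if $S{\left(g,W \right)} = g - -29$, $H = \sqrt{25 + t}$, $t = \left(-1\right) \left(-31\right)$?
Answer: $-9610430 + 5354 \sqrt{14} \approx -9.5904 \cdot 10^{6}$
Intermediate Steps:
$t = 31$
$H = 2 \sqrt{14}$ ($H = \sqrt{25 + 31} = \sqrt{56} = 2 \sqrt{14} \approx 7.4833$)
$S{\left(g,W \right)} = 29 + g$ ($S{\left(g,W \right)} = g + 29 = 29 + g$)
$\left(-3619 + S{\left(H,-66 \right)}\right) \left(4162 - 1485\right) = \left(-3619 + \left(29 + 2 \sqrt{14}\right)\right) \left(4162 - 1485\right) = \left(-3590 + 2 \sqrt{14}\right) \left(4162 - 1485\right) = \left(-3590 + 2 \sqrt{14}\right) 2677 = -9610430 + 5354 \sqrt{14}$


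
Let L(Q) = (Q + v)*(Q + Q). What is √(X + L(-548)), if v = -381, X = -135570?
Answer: √882614 ≈ 939.48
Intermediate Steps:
L(Q) = 2*Q*(-381 + Q) (L(Q) = (Q - 381)*(Q + Q) = (-381 + Q)*(2*Q) = 2*Q*(-381 + Q))
√(X + L(-548)) = √(-135570 + 2*(-548)*(-381 - 548)) = √(-135570 + 2*(-548)*(-929)) = √(-135570 + 1018184) = √882614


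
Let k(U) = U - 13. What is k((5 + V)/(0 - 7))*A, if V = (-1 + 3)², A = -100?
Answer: 10000/7 ≈ 1428.6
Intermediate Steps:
V = 4 (V = 2² = 4)
k(U) = -13 + U
k((5 + V)/(0 - 7))*A = (-13 + (5 + 4)/(0 - 7))*(-100) = (-13 + 9/(-7))*(-100) = (-13 + 9*(-⅐))*(-100) = (-13 - 9/7)*(-100) = -100/7*(-100) = 10000/7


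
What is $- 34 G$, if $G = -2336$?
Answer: $79424$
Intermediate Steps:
$- 34 G = \left(-34\right) \left(-2336\right) = 79424$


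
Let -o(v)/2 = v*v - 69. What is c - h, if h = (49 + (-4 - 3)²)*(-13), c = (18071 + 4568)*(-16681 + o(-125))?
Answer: -1081984453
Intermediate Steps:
o(v) = 138 - 2*v² (o(v) = -2*(v*v - 69) = -2*(v² - 69) = -2*(-69 + v²) = 138 - 2*v²)
c = -1081985727 (c = (18071 + 4568)*(-16681 + (138 - 2*(-125)²)) = 22639*(-16681 + (138 - 2*15625)) = 22639*(-16681 + (138 - 31250)) = 22639*(-16681 - 31112) = 22639*(-47793) = -1081985727)
h = -1274 (h = (49 + (-7)²)*(-13) = (49 + 49)*(-13) = 98*(-13) = -1274)
c - h = -1081985727 - 1*(-1274) = -1081985727 + 1274 = -1081984453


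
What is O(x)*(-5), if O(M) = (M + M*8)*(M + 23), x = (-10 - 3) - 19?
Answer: -12960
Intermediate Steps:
x = -32 (x = -13 - 19 = -32)
O(M) = 9*M*(23 + M) (O(M) = (M + 8*M)*(23 + M) = (9*M)*(23 + M) = 9*M*(23 + M))
O(x)*(-5) = (9*(-32)*(23 - 32))*(-5) = (9*(-32)*(-9))*(-5) = 2592*(-5) = -12960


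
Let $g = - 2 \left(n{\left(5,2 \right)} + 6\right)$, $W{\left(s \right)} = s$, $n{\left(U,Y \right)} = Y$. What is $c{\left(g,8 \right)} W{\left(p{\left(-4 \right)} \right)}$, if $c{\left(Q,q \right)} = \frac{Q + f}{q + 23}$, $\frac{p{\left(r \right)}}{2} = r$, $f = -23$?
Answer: $\frac{312}{31} \approx 10.065$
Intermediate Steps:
$p{\left(r \right)} = 2 r$
$g = -16$ ($g = - 2 \left(2 + 6\right) = \left(-2\right) 8 = -16$)
$c{\left(Q,q \right)} = \frac{-23 + Q}{23 + q}$ ($c{\left(Q,q \right)} = \frac{Q - 23}{q + 23} = \frac{-23 + Q}{23 + q}$)
$c{\left(g,8 \right)} W{\left(p{\left(-4 \right)} \right)} = \frac{-23 - 16}{23 + 8} \cdot 2 \left(-4\right) = \frac{1}{31} \left(-39\right) \left(-8\right) = \left(- \frac{39}{31}\right) \left(-8\right) = \frac{312}{31}$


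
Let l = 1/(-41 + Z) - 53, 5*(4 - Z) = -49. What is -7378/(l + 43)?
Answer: 143344/195 ≈ 735.10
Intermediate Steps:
Z = 69/5 (Z = 4 - ⅕*(-49) = 4 + 49/5 = 69/5 ≈ 13.800)
l = -7213/136 (l = 1/(-41 + 69/5) - 53 = 1/(-136/5) - 53 = -5/136 - 53 = -7213/136 ≈ -53.037)
-7378/(l + 43) = -7378/(-7213/136 + 43) = -7378/(-1365/136) = -136/1365*(-7378) = 143344/195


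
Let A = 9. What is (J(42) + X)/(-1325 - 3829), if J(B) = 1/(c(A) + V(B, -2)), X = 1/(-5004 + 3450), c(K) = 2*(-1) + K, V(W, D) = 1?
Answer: -773/32037264 ≈ -2.4128e-5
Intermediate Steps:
c(K) = -2 + K
X = -1/1554 (X = 1/(-1554) = -1/1554 ≈ -0.00064350)
J(B) = ⅛ (J(B) = 1/((-2 + 9) + 1) = 1/(7 + 1) = 1/8 = ⅛)
(J(42) + X)/(-1325 - 3829) = (⅛ - 1/1554)/(-1325 - 3829) = (773/6216)/(-5154) = (773/6216)*(-1/5154) = -773/32037264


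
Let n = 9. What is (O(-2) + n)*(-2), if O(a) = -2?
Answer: -14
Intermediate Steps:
(O(-2) + n)*(-2) = (-2 + 9)*(-2) = 7*(-2) = -14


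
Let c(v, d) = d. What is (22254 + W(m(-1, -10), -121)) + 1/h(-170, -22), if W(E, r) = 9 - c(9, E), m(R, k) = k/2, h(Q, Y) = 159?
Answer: 3540613/159 ≈ 22268.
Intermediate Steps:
m(R, k) = k/2 (m(R, k) = k*(½) = k/2)
W(E, r) = 9 - E
(22254 + W(m(-1, -10), -121)) + 1/h(-170, -22) = (22254 + (9 - (-10)/2)) + 1/159 = (22254 + (9 - 1*(-5))) + 1/159 = (22254 + (9 + 5)) + 1/159 = (22254 + 14) + 1/159 = 22268 + 1/159 = 3540613/159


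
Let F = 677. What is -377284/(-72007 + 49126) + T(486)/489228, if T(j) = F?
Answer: 61531129063/3731341956 ≈ 16.490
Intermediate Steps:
T(j) = 677
-377284/(-72007 + 49126) + T(486)/489228 = -377284/(-72007 + 49126) + 677/489228 = -377284/(-22881) + 677*(1/489228) = -377284*(-1/22881) + 677/489228 = 377284/22881 + 677/489228 = 61531129063/3731341956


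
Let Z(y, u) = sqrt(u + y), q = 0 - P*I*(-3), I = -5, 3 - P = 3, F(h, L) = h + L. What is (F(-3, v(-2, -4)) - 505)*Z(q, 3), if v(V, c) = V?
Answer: -510*sqrt(3) ≈ -883.35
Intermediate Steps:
F(h, L) = L + h
P = 0 (P = 3 - 1*3 = 3 - 3 = 0)
q = 0 (q = 0 - 0*(-5)*(-3) = 0 - 0*(-3) = 0 - 1*0 = 0 + 0 = 0)
(F(-3, v(-2, -4)) - 505)*Z(q, 3) = ((-2 - 3) - 505)*sqrt(3 + 0) = (-5 - 505)*sqrt(3) = -510*sqrt(3)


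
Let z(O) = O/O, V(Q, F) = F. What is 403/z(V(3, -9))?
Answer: 403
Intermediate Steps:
z(O) = 1
403/z(V(3, -9)) = 403/1 = 403*1 = 403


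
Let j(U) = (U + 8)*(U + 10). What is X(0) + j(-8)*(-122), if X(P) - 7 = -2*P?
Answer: 7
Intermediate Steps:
X(P) = 7 - 2*P
j(U) = (8 + U)*(10 + U)
X(0) + j(-8)*(-122) = (7 - 2*0) + (80 + (-8)**2 + 18*(-8))*(-122) = (7 + 0) + (80 + 64 - 144)*(-122) = 7 + 0*(-122) = 7 + 0 = 7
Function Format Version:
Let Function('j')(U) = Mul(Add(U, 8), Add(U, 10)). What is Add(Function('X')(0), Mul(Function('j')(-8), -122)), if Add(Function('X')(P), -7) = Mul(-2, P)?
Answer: 7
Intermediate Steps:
Function('X')(P) = Add(7, Mul(-2, P))
Function('j')(U) = Mul(Add(8, U), Add(10, U))
Add(Function('X')(0), Mul(Function('j')(-8), -122)) = Add(Add(7, Mul(-2, 0)), Mul(Add(80, Pow(-8, 2), Mul(18, -8)), -122)) = Add(Add(7, 0), Mul(Add(80, 64, -144), -122)) = Add(7, Mul(0, -122)) = Add(7, 0) = 7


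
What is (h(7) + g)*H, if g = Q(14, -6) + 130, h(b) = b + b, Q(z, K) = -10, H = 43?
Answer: 5762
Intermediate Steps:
h(b) = 2*b
g = 120 (g = -10 + 130 = 120)
(h(7) + g)*H = (2*7 + 120)*43 = (14 + 120)*43 = 134*43 = 5762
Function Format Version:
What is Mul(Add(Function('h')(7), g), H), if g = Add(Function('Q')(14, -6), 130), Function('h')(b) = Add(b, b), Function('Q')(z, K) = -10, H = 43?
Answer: 5762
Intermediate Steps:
Function('h')(b) = Mul(2, b)
g = 120 (g = Add(-10, 130) = 120)
Mul(Add(Function('h')(7), g), H) = Mul(Add(Mul(2, 7), 120), 43) = Mul(Add(14, 120), 43) = Mul(134, 43) = 5762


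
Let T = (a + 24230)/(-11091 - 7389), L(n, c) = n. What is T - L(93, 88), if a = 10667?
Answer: -1753537/18480 ≈ -94.888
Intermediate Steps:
T = -34897/18480 (T = (10667 + 24230)/(-11091 - 7389) = 34897/(-18480) = 34897*(-1/18480) = -34897/18480 ≈ -1.8884)
T - L(93, 88) = -34897/18480 - 1*93 = -34897/18480 - 93 = -1753537/18480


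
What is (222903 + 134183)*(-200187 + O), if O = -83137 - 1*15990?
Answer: -106880839004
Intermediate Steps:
O = -99127 (O = -83137 - 15990 = -99127)
(222903 + 134183)*(-200187 + O) = (222903 + 134183)*(-200187 - 99127) = 357086*(-299314) = -106880839004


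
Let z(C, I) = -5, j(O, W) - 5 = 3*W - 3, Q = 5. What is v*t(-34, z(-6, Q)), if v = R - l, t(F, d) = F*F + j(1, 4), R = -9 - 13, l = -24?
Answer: 2340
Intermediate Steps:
j(O, W) = 2 + 3*W (j(O, W) = 5 + (3*W - 3) = 5 + (-3 + 3*W) = 2 + 3*W)
R = -22
t(F, d) = 14 + F**2 (t(F, d) = F*F + (2 + 3*4) = F**2 + (2 + 12) = F**2 + 14 = 14 + F**2)
v = 2 (v = -22 - 1*(-24) = -22 + 24 = 2)
v*t(-34, z(-6, Q)) = 2*(14 + (-34)**2) = 2*(14 + 1156) = 2*1170 = 2340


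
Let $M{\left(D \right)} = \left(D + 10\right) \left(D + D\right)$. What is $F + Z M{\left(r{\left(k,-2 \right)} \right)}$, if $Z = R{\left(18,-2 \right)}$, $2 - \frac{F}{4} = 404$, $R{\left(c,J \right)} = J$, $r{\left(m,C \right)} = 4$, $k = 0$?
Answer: $-1832$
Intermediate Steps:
$F = -1608$ ($F = 8 - 1616 = -1608$)
$Z = -2$
$M{\left(D \right)} = 2 D \left(10 + D\right)$ ($M{\left(D \right)} = \left(10 + D\right) 2 D = 2 D \left(10 + D\right)$)
$F + Z M{\left(r{\left(k,-2 \right)} \right)} = -1608 - 2 \cdot 2 \cdot 4 \left(10 + 4\right) = -1608 - 2 \cdot 2 \cdot 4 \cdot 14 = -1608 - 224 = -1832$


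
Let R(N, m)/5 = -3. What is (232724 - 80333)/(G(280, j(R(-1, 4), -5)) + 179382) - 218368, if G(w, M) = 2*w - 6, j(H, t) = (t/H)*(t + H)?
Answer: -39292112057/179936 ≈ -2.1837e+5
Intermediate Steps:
R(N, m) = -15 (R(N, m) = 5*(-3) = -15)
j(H, t) = t*(H + t)/H (j(H, t) = (t/H)*(H + t) = t*(H + t)/H)
G(w, M) = -6 + 2*w
(232724 - 80333)/(G(280, j(R(-1, 4), -5)) + 179382) - 218368 = (232724 - 80333)/((-6 + 2*280) + 179382) - 218368 = 152391/((-6 + 560) + 179382) - 218368 = 152391/(554 + 179382) - 218368 = 152391/179936 - 218368 = -39292112057/179936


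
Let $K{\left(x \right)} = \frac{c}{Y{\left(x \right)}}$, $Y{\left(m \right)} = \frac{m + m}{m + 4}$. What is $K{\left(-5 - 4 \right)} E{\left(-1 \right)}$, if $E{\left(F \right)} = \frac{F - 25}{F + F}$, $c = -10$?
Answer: $- \frac{325}{9} \approx -36.111$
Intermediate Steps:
$Y{\left(m \right)} = \frac{2 m}{4 + m}$
$E{\left(F \right)} = \frac{-25 + F}{2 F}$
$K{\left(x \right)} = - \frac{5 \left(4 + x\right)}{x}$ ($K{\left(x \right)} = - \frac{10}{2 x \frac{1}{4 + x}} = - 10 \frac{4 + x}{2 x} = - \frac{5 \left(4 + x\right)}{x}$)
$K{\left(-5 - 4 \right)} E{\left(-1 \right)} = \left(-5 - \frac{20}{-5 - 4}\right) \frac{-25 - 1}{2 \left(-1\right)} = \left(-5 - \frac{20}{-9}\right) \frac{1}{2} \left(-1\right) \left(-26\right) = \left(-5 - - \frac{20}{9}\right) 13 = \left(-5 + \frac{20}{9}\right) 13 = \left(- \frac{25}{9}\right) 13 = - \frac{325}{9}$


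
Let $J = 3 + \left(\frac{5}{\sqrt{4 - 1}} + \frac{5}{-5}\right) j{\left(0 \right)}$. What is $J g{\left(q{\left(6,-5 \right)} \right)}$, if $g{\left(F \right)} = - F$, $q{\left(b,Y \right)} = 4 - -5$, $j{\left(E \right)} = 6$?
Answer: $27 - 90 \sqrt{3} \approx -128.88$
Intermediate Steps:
$q{\left(b,Y \right)} = 9$ ($q{\left(b,Y \right)} = 4 + 5 = 9$)
$J = -3 + 10 \sqrt{3}$ ($J = 3 + \left(\frac{5}{\sqrt{4 - 1}} + \frac{5}{-5}\right) 6 = 3 + \left(\frac{5}{\sqrt{3}} + 5 \left(- \frac{1}{5}\right)\right) 6 = 3 + \left(5 \frac{\sqrt{3}}{3} - 1\right) 6 = 3 + \left(\frac{5 \sqrt{3}}{3} - 1\right) 6 = 3 + \left(-1 + \frac{5 \sqrt{3}}{3}\right) 6 = 3 - \left(6 - 10 \sqrt{3}\right) = -3 + 10 \sqrt{3} \approx 14.321$)
$J g{\left(q{\left(6,-5 \right)} \right)} = \left(-3 + 10 \sqrt{3}\right) \left(\left(-1\right) 9\right) = \left(-3 + 10 \sqrt{3}\right) \left(-9\right) = 27 - 90 \sqrt{3}$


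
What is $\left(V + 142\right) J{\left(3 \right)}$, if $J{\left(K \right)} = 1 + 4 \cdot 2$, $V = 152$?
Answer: $2646$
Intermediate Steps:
$J{\left(K \right)} = 9$ ($J{\left(K \right)} = 1 + 8 = 9$)
$\left(V + 142\right) J{\left(3 \right)} = \left(152 + 142\right) 9 = 294 \cdot 9 = 2646$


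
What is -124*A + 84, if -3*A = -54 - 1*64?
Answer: -14380/3 ≈ -4793.3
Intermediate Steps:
A = 118/3 (A = -(-54 - 1*64)/3 = -(-54 - 64)/3 = -1/3*(-118) = 118/3 ≈ 39.333)
-124*A + 84 = -124*118/3 + 84 = -14632/3 + 84 = -14380/3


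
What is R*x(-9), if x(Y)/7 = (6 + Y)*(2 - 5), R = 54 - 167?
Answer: -7119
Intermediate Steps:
R = -113
x(Y) = -126 - 21*Y (x(Y) = 7*((6 + Y)*(2 - 5)) = 7*((6 + Y)*(-3)) = 7*(-18 - 3*Y) = -126 - 21*Y)
R*x(-9) = -113*(-126 - 21*(-9)) = -113*(-126 + 189) = -113*63 = -7119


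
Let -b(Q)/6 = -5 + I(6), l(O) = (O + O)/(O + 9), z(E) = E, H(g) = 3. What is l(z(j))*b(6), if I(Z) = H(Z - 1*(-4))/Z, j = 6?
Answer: 108/5 ≈ 21.600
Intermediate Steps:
I(Z) = 3/Z
l(O) = 2*O/(9 + O) (l(O) = (2*O)/(9 + O) = 2*O/(9 + O))
b(Q) = 27 (b(Q) = -6*(-5 + 3/6) = -6*(-5 + 3*(1/6)) = -6*(-5 + 1/2) = -6*(-9/2) = 27)
l(z(j))*b(6) = (2*6/(9 + 6))*27 = (2*6/15)*27 = (2*6*(1/15))*27 = (4/5)*27 = 108/5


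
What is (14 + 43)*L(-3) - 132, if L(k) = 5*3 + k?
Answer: 552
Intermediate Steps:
L(k) = 15 + k
(14 + 43)*L(-3) - 132 = (14 + 43)*(15 - 3) - 132 = 57*12 - 132 = 684 - 132 = 552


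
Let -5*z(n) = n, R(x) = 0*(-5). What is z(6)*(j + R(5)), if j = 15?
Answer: -18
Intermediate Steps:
R(x) = 0
z(n) = -n/5
z(6)*(j + R(5)) = (-1/5*6)*(15 + 0) = -6/5*15 = -18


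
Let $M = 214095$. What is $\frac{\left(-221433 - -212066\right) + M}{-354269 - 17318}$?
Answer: $- \frac{204728}{371587} \approx -0.55096$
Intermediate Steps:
$\frac{\left(-221433 - -212066\right) + M}{-354269 - 17318} = \frac{\left(-221433 - -212066\right) + 214095}{-354269 - 17318} = \frac{\left(-221433 + 212066\right) + 214095}{-371587} = \left(-9367 + 214095\right) \left(- \frac{1}{371587}\right) = 204728 \left(- \frac{1}{371587}\right) = - \frac{204728}{371587}$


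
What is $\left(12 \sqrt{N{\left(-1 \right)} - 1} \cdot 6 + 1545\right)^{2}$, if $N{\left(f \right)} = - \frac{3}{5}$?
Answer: $\frac{11893653}{5} + 88992 i \sqrt{10} \approx 2.3787 \cdot 10^{6} + 2.8142 \cdot 10^{5} i$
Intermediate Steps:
$N{\left(f \right)} = - \frac{3}{5}$ ($N{\left(f \right)} = \left(-3\right) \frac{1}{5} = - \frac{3}{5}$)
$\left(12 \sqrt{N{\left(-1 \right)} - 1} \cdot 6 + 1545\right)^{2} = \left(12 \sqrt{- \frac{3}{5} - 1} \cdot 6 + 1545\right)^{2} = \left(12 \sqrt{- \frac{8}{5}} \cdot 6 + 1545\right)^{2} = \left(12 \frac{2 i \sqrt{10}}{5} \cdot 6 + 1545\right)^{2} = \left(\frac{24 i \sqrt{10}}{5} \cdot 6 + 1545\right)^{2} = \left(\frac{144 i \sqrt{10}}{5} + 1545\right)^{2} = \left(1545 + \frac{144 i \sqrt{10}}{5}\right)^{2}$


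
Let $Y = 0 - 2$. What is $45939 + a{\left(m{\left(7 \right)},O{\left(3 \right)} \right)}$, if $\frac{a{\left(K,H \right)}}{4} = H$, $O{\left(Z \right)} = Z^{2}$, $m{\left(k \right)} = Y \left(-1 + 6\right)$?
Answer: $45975$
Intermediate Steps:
$Y = -2$
$m{\left(k \right)} = -10$ ($m{\left(k \right)} = - 2 \left(-1 + 6\right) = \left(-2\right) 5 = -10$)
$a{\left(K,H \right)} = 4 H$
$45939 + a{\left(m{\left(7 \right)},O{\left(3 \right)} \right)} = 45939 + 4 \cdot 3^{2} = 45939 + 4 \cdot 9 = 45939 + 36 = 45975$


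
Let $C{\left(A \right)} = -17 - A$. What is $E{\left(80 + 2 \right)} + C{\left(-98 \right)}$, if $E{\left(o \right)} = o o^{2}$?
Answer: $551449$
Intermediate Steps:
$E{\left(o \right)} = o^{3}$
$E{\left(80 + 2 \right)} + C{\left(-98 \right)} = \left(80 + 2\right)^{3} - -81 = 82^{3} + \left(-17 + 98\right) = 551368 + 81 = 551449$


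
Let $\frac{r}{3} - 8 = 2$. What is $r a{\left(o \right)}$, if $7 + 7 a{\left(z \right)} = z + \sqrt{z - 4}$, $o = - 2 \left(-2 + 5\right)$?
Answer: $- \frac{390}{7} + \frac{30 i \sqrt{10}}{7} \approx -55.714 + 13.553 i$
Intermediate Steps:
$o = -6$ ($o = \left(-2\right) 3 = -6$)
$r = 30$ ($r = 24 + 3 \cdot 2 = 24 + 6 = 30$)
$a{\left(z \right)} = -1 + \frac{z}{7} + \frac{\sqrt{-4 + z}}{7}$ ($a{\left(z \right)} = -1 + \frac{z + \sqrt{z - 4}}{7} = -1 + \frac{z + \sqrt{-4 + z}}{7} = -1 + \left(\frac{z}{7} + \frac{\sqrt{-4 + z}}{7}\right) = -1 + \frac{z}{7} + \frac{\sqrt{-4 + z}}{7}$)
$r a{\left(o \right)} = 30 \left(-1 + \frac{1}{7} \left(-6\right) + \frac{\sqrt{-4 - 6}}{7}\right) = 30 \left(-1 - \frac{6}{7} + \frac{\sqrt{-10}}{7}\right) = 30 \left(-1 - \frac{6}{7} + \frac{i \sqrt{10}}{7}\right) = 30 \left(- \frac{13}{7} + \frac{i \sqrt{10}}{7}\right) = - \frac{390}{7} + \frac{30 i \sqrt{10}}{7}$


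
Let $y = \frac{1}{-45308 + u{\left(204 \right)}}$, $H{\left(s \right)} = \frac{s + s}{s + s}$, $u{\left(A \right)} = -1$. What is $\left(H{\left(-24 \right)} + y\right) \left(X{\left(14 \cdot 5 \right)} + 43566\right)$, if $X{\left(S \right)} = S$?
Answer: $\frac{1977059888}{45309} \approx 43635.0$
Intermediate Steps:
$H{\left(s \right)} = 1$ ($H{\left(s \right)} = \frac{2 s}{2 s} = 2 s \frac{1}{2 s} = 1$)
$y = - \frac{1}{45309}$ ($y = \frac{1}{-45308 - 1} = \frac{1}{-45309} = - \frac{1}{45309} \approx -2.2071 \cdot 10^{-5}$)
$\left(H{\left(-24 \right)} + y\right) \left(X{\left(14 \cdot 5 \right)} + 43566\right) = \left(1 - \frac{1}{45309}\right) \left(14 \cdot 5 + 43566\right) = \frac{45308 \left(70 + 43566\right)}{45309} = \frac{45308}{45309} \cdot 43636 = \frac{1977059888}{45309}$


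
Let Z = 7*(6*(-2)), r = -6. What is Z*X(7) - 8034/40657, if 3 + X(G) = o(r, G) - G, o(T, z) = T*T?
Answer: -88802922/40657 ≈ -2184.2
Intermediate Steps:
o(T, z) = T²
Z = -84 (Z = 7*(-12) = -84)
X(G) = 33 - G (X(G) = -3 + ((-6)² - G) = -3 + (36 - G) = 33 - G)
Z*X(7) - 8034/40657 = -84*(33 - 1*7) - 8034/40657 = -84*(33 - 7) - 8034*1/40657 = -84*26 - 8034/40657 = -2184 - 8034/40657 = -88802922/40657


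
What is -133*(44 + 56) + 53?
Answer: -13247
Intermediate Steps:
-133*(44 + 56) + 53 = -133*100 + 53 = -13300 + 53 = -13247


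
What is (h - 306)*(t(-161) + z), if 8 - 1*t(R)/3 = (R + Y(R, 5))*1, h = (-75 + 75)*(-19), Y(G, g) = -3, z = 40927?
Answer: -12681558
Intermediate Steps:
h = 0 (h = 0*(-19) = 0)
t(R) = 33 - 3*R (t(R) = 24 - 3*(R - 3) = 24 - 3*(-3 + R) = 24 + (9 - 3*R) = 33 - 3*R)
(h - 306)*(t(-161) + z) = (0 - 306)*((33 - 3*(-161)) + 40927) = -306*((33 + 483) + 40927) = -306*(516 + 40927) = -306*41443 = -12681558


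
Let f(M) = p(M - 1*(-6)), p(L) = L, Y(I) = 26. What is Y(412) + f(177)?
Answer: 209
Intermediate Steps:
f(M) = 6 + M (f(M) = M - 1*(-6) = M + 6 = 6 + M)
Y(412) + f(177) = 26 + (6 + 177) = 26 + 183 = 209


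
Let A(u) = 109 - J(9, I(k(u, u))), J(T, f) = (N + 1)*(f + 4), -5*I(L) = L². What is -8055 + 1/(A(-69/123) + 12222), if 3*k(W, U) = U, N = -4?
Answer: -2506943254665/311228216 ≈ -8055.0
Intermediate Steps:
k(W, U) = U/3
I(L) = -L²/5
J(T, f) = -12 - 3*f (J(T, f) = (-4 + 1)*(f + 4) = -3*(4 + f) = -12 - 3*f)
A(u) = 121 - u²/15 (A(u) = 109 - (-12 - (-3)*(u/3)²/5) = 109 - (-12 - (-3)*u²/9/5) = 109 - (-12 - (-1)*u²/15) = 109 - (-12 + u²/15) = 109 + (12 - u²/15) = 121 - u²/15)
-8055 + 1/(A(-69/123) + 12222) = -8055 + 1/((121 - (-69/123)²/15) + 12222) = -8055 + 1/((121 - (-69*1/123)²/15) + 12222) = -8055 + 1/((121 - (-23/41)²/15) + 12222) = -8055 + 1/((121 - 1/15*529/1681) + 12222) = -8055 + 1/((121 - 529/25215) + 12222) = -8055 + 1/(3050486/25215 + 12222) = -8055 + 1/(311228216/25215) = -8055 + 25215/311228216 = -2506943254665/311228216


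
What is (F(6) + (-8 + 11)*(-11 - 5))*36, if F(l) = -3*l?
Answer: -2376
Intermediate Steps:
(F(6) + (-8 + 11)*(-11 - 5))*36 = (-3*6 + (-8 + 11)*(-11 - 5))*36 = (-18 + 3*(-16))*36 = (-18 - 48)*36 = -66*36 = -2376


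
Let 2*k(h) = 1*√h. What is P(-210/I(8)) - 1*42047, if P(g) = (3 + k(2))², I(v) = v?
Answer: -84075/2 + 3*√2 ≈ -42033.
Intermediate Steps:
k(h) = √h/2 (k(h) = (1*√h)/2 = √h/2)
P(g) = (3 + √2/2)²
P(-210/I(8)) - 1*42047 = (6 + √2)²/4 - 1*42047 = (6 + √2)²/4 - 42047 = -42047 + (6 + √2)²/4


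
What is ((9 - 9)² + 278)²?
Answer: 77284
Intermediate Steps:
((9 - 9)² + 278)² = (0² + 278)² = (0 + 278)² = 278² = 77284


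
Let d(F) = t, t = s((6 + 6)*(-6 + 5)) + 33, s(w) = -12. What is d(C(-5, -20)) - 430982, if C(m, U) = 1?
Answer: -430961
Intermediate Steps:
t = 21 (t = -12 + 33 = 21)
d(F) = 21
d(C(-5, -20)) - 430982 = 21 - 430982 = -430961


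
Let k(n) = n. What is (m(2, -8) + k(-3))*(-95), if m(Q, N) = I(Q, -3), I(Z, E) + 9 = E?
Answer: 1425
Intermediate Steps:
I(Z, E) = -9 + E
m(Q, N) = -12 (m(Q, N) = -9 - 3 = -12)
(m(2, -8) + k(-3))*(-95) = (-12 - 3)*(-95) = -15*(-95) = 1425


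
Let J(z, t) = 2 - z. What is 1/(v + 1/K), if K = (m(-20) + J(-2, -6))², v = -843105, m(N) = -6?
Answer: -4/3372419 ≈ -1.1861e-6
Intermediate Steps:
K = 4 (K = (-6 + (2 - 1*(-2)))² = (-6 + (2 + 2))² = (-6 + 4)² = (-2)² = 4)
1/(v + 1/K) = 1/(-843105 + 1/4) = 1/(-843105 + ¼) = 1/(-3372419/4) = -4/3372419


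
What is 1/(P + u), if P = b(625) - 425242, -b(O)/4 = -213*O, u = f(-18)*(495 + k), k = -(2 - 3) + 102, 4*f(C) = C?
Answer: 1/104567 ≈ 9.5632e-6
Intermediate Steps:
f(C) = C/4
k = 103 (k = -1*(-1) + 102 = 1 + 102 = 103)
u = -2691 (u = ((¼)*(-18))*(495 + 103) = -9/2*598 = -2691)
b(O) = 852*O (b(O) = -(-852)*O = 852*O)
P = 107258 (P = 852*625 - 425242 = 532500 - 425242 = 107258)
1/(P + u) = 1/(107258 - 2691) = 1/104567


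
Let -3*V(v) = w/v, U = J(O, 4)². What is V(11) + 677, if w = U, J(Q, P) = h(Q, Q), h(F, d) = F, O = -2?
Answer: 22337/33 ≈ 676.88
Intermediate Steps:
J(Q, P) = Q
U = 4 (U = (-2)² = 4)
w = 4
V(v) = -4/(3*v)
V(11) + 677 = -4/3/11 + 677 = -4/3*1/11 + 677 = -4/33 + 677 = 22337/33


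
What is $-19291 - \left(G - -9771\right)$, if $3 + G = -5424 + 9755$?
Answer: $-33390$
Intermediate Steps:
$G = 4328$ ($G = -3 + \left(-5424 + 9755\right) = -3 + 4331 = 4328$)
$-19291 - \left(G - -9771\right) = -19291 - \left(4328 - -9771\right) = -19291 - \left(4328 + 9771\right) = -19291 - 14099 = -33390$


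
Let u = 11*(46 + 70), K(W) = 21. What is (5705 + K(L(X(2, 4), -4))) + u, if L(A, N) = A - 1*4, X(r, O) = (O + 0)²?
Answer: 7002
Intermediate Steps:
X(r, O) = O²
L(A, N) = -4 + A (L(A, N) = A - 4 = -4 + A)
u = 1276 (u = 11*116 = 1276)
(5705 + K(L(X(2, 4), -4))) + u = (5705 + 21) + 1276 = 5726 + 1276 = 7002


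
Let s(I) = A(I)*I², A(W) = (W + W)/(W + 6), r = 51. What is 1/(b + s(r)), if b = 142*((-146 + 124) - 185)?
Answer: -19/470052 ≈ -4.0421e-5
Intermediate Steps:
A(W) = 2*W/(6 + W) (A(W) = (2*W)/(6 + W) = 2*W/(6 + W))
s(I) = 2*I³/(6 + I) (s(I) = (2*I/(6 + I))*I² = 2*I³/(6 + I))
b = -29394 (b = 142*(-22 - 185) = 142*(-207) = -29394)
1/(b + s(r)) = 1/(-29394 + 2*51³/(6 + 51)) = 1/(-29394 + 2*132651/57) = 1/(-29394 + 2*132651*(1/57)) = 1/(-29394 + 88434/19) = 1/(-470052/19) = -19/470052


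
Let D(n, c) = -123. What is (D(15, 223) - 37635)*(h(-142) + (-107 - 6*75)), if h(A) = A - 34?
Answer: 27676614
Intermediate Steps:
h(A) = -34 + A
(D(15, 223) - 37635)*(h(-142) + (-107 - 6*75)) = (-123 - 37635)*((-34 - 142) + (-107 - 6*75)) = -37758*(-176 + (-107 - 450)) = -37758*(-176 - 557) = -37758*(-733) = 27676614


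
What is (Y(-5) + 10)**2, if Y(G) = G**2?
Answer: 1225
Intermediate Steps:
(Y(-5) + 10)**2 = ((-5)**2 + 10)**2 = (25 + 10)**2 = 35**2 = 1225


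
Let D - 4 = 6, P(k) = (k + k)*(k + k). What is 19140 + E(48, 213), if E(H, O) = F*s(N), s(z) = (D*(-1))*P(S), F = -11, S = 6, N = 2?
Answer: 34980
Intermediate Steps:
P(k) = 4*k² (P(k) = (2*k)*(2*k) = 4*k²)
D = 10 (D = 4 + 6 = 10)
s(z) = -1440 (s(z) = (10*(-1))*(4*6²) = -40*36 = -10*144 = -1440)
E(H, O) = 15840 (E(H, O) = -11*(-1440) = 15840)
19140 + E(48, 213) = 19140 + 15840 = 34980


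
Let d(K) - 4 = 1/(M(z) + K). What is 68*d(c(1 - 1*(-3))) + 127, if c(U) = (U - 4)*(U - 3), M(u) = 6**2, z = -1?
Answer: 3608/9 ≈ 400.89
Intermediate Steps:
M(u) = 36
c(U) = (-4 + U)*(-3 + U)
d(K) = 4 + 1/(36 + K)
68*d(c(1 - 1*(-3))) + 127 = 68*((145 + 4*(12 + (1 - 1*(-3))**2 - 7*(1 - 1*(-3))))/(36 + (12 + (1 - 1*(-3))**2 - 7*(1 - 1*(-3))))) + 127 = 68*((145 + 4*(12 + (1 + 3)**2 - 7*(1 + 3)))/(36 + (12 + (1 + 3)**2 - 7*(1 + 3)))) + 127 = 68*((145 + 4*(12 + 4**2 - 7*4))/(36 + (12 + 4**2 - 7*4))) + 127 = 68*((145 + 4*(12 + 16 - 28))/(36 + (12 + 16 - 28))) + 127 = 68*((145 + 4*0)/(36 + 0)) + 127 = 68*((145 + 0)/36) + 127 = 68*((1/36)*145) + 127 = 68*(145/36) + 127 = 2465/9 + 127 = 3608/9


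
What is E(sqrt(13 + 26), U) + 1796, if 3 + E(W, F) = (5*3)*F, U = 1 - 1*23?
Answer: 1463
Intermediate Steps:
U = -22 (U = 1 - 23 = -22)
E(W, F) = -3 + 15*F (E(W, F) = -3 + (5*3)*F = -3 + 15*F)
E(sqrt(13 + 26), U) + 1796 = (-3 + 15*(-22)) + 1796 = (-3 - 330) + 1796 = -333 + 1796 = 1463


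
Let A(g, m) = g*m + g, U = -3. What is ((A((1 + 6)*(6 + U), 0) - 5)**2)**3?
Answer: 16777216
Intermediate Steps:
A(g, m) = g + g*m
((A((1 + 6)*(6 + U), 0) - 5)**2)**3 = ((((1 + 6)*(6 - 3))*(1 + 0) - 5)**2)**3 = (((7*3)*1 - 5)**2)**3 = ((21*1 - 5)**2)**3 = ((21 - 5)**2)**3 = (16**2)**3 = 256**3 = 16777216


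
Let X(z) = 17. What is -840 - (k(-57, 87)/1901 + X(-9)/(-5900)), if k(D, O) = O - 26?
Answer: -9421683583/11215900 ≈ -840.03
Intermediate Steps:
k(D, O) = -26 + O
-840 - (k(-57, 87)/1901 + X(-9)/(-5900)) = -840 - ((-26 + 87)/1901 + 17/(-5900)) = -840 - (61*(1/1901) + 17*(-1/5900)) = -840 - (61/1901 - 17/5900) = -840 - 1*327583/11215900 = -840 - 327583/11215900 = -9421683583/11215900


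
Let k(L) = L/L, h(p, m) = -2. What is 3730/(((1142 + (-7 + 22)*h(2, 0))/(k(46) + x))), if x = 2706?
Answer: 5048555/556 ≈ 9080.1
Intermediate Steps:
k(L) = 1
3730/(((1142 + (-7 + 22)*h(2, 0))/(k(46) + x))) = 3730/(((1142 + (-7 + 22)*(-2))/(1 + 2706))) = 3730/(((1142 + 15*(-2))/2707)) = 3730/(((1142 - 30)*(1/2707))) = 3730/((1112*(1/2707))) = 3730/(1112/2707) = 3730*(2707/1112) = 5048555/556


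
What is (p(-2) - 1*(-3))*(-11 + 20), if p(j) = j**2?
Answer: 63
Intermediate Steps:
(p(-2) - 1*(-3))*(-11 + 20) = ((-2)**2 - 1*(-3))*(-11 + 20) = (4 + 3)*9 = 7*9 = 63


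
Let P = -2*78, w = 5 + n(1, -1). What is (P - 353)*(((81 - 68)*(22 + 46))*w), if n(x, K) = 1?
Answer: -2699736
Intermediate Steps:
w = 6 (w = 5 + 1 = 6)
P = -156
(P - 353)*(((81 - 68)*(22 + 46))*w) = (-156 - 353)*(((81 - 68)*(22 + 46))*6) = -509*13*68*6 = -449956*6 = -509*5304 = -2699736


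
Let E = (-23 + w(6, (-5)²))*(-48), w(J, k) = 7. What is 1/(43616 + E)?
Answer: 1/44384 ≈ 2.2531e-5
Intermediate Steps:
E = 768 (E = (-23 + 7)*(-48) = -16*(-48) = 768)
1/(43616 + E) = 1/(43616 + 768) = 1/44384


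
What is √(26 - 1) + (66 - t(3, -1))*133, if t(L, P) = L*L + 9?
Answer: 6389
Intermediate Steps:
t(L, P) = 9 + L² (t(L, P) = L² + 9 = 9 + L²)
√(26 - 1) + (66 - t(3, -1))*133 = √(26 - 1) + (66 - (9 + 3²))*133 = √25 + (66 - (9 + 9))*133 = 5 + (66 - 1*18)*133 = 5 + (66 - 18)*133 = 5 + 48*133 = 5 + 6384 = 6389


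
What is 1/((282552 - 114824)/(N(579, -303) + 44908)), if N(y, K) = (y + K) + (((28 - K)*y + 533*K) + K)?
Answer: 6821/15248 ≈ 0.44734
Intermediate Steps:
N(y, K) = y + 535*K + y*(28 - K) (N(y, K) = (K + y) + ((y*(28 - K) + 533*K) + K) = (K + y) + ((533*K + y*(28 - K)) + K) = (K + y) + (534*K + y*(28 - K)) = y + 535*K + y*(28 - K))
1/((282552 - 114824)/(N(579, -303) + 44908)) = 1/((282552 - 114824)/((29*579 + 535*(-303) - 1*(-303)*579) + 44908)) = 1/(167728/((16791 - 162105 + 175437) + 44908)) = 1/(167728/(30123 + 44908)) = 1/(167728/75031) = 1/(167728*(1/75031)) = 1/(15248/6821) = 6821/15248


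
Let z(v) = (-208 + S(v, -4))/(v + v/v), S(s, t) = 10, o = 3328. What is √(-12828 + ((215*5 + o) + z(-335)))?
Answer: 2*I*√58737073/167 ≈ 91.785*I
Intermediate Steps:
z(v) = -198/(1 + v) (z(v) = (-208 + 10)/(v + v/v) = -198/(v + 1) = -198/(1 + v))
√(-12828 + ((215*5 + o) + z(-335))) = √(-12828 + ((215*5 + 3328) - 198/(1 - 335))) = √(-12828 + ((1075 + 3328) - 198/(-334))) = √(-12828 + (4403 - 198*(-1/334))) = √(-12828 + (4403 + 99/167)) = √(-12828 + 735400/167) = √(-1406876/167) = 2*I*√58737073/167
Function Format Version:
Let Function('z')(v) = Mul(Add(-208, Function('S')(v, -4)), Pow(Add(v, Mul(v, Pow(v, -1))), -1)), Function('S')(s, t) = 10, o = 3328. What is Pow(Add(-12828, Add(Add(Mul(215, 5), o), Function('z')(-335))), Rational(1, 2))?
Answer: Mul(Rational(2, 167), I, Pow(58737073, Rational(1, 2))) ≈ Mul(91.785, I)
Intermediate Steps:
Function('z')(v) = Mul(-198, Pow(Add(1, v), -1)) (Function('z')(v) = Mul(Add(-208, 10), Pow(Add(v, Mul(v, Pow(v, -1))), -1)) = Mul(-198, Pow(Add(v, 1), -1)) = Mul(-198, Pow(Add(1, v), -1)))
Pow(Add(-12828, Add(Add(Mul(215, 5), o), Function('z')(-335))), Rational(1, 2)) = Pow(Add(-12828, Add(Add(Mul(215, 5), 3328), Mul(-198, Pow(Add(1, -335), -1)))), Rational(1, 2)) = Pow(Add(-12828, Add(Add(1075, 3328), Mul(-198, Pow(-334, -1)))), Rational(1, 2)) = Pow(Add(-12828, Add(4403, Mul(-198, Rational(-1, 334)))), Rational(1, 2)) = Pow(Add(-12828, Add(4403, Rational(99, 167))), Rational(1, 2)) = Pow(Add(-12828, Rational(735400, 167)), Rational(1, 2)) = Pow(Rational(-1406876, 167), Rational(1, 2)) = Mul(Rational(2, 167), I, Pow(58737073, Rational(1, 2)))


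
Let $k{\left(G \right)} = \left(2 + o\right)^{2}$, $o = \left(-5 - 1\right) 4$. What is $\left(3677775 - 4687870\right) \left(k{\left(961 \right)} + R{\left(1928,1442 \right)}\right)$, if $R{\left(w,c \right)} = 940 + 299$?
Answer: $-1740393685$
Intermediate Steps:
$R{\left(w,c \right)} = 1239$
$o = -24$ ($o = \left(-6\right) 4 = -24$)
$k{\left(G \right)} = 484$ ($k{\left(G \right)} = \left(2 - 24\right)^{2} = \left(-22\right)^{2} = 484$)
$\left(3677775 - 4687870\right) \left(k{\left(961 \right)} + R{\left(1928,1442 \right)}\right) = \left(3677775 - 4687870\right) \left(484 + 1239\right) = \left(-1010095\right) 1723 = -1740393685$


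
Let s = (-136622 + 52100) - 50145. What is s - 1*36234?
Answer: -170901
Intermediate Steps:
s = -134667 (s = -84522 - 50145 = -134667)
s - 1*36234 = -134667 - 1*36234 = -134667 - 36234 = -170901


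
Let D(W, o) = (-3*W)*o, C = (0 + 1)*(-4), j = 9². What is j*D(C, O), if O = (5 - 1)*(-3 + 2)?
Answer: -3888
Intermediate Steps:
j = 81
C = -4 (C = 1*(-4) = -4)
O = -4 (O = 4*(-1) = -4)
D(W, o) = -3*W*o
j*D(C, O) = 81*(-3*(-4)*(-4)) = 81*(-48) = -3888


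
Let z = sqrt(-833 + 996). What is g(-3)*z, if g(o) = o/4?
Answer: -3*sqrt(163)/4 ≈ -9.5754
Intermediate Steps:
g(o) = o/4 (g(o) = o*(1/4) = o/4)
z = sqrt(163) ≈ 12.767
g(-3)*z = ((1/4)*(-3))*sqrt(163) = -3*sqrt(163)/4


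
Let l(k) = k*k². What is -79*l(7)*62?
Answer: -1680014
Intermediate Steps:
l(k) = k³
-79*l(7)*62 = -79*7³*62 = -79*343*62 = -27097*62 = -1680014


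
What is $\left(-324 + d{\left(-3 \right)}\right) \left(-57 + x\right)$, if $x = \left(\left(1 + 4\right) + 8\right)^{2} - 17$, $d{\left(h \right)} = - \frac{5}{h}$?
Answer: $- \frac{91865}{3} \approx -30622.0$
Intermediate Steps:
$x = 152$ ($x = \left(5 + 8\right)^{2} - 17 = 13^{2} - 17 = 169 - 17 = 152$)
$\left(-324 + d{\left(-3 \right)}\right) \left(-57 + x\right) = \left(-324 - \frac{5}{-3}\right) \left(-57 + 152\right) = \left(-324 - - \frac{5}{3}\right) 95 = \left(-324 + \frac{5}{3}\right) 95 = \left(- \frac{967}{3}\right) 95 = - \frac{91865}{3}$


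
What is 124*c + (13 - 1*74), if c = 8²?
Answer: 7875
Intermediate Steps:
c = 64
124*c + (13 - 1*74) = 124*64 + (13 - 1*74) = 7936 + (13 - 74) = 7936 - 61 = 7875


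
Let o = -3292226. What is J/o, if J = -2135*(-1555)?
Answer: -474275/470318 ≈ -1.0084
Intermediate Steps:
J = 3319925
J/o = 3319925/(-3292226) = 3319925*(-1/3292226) = -474275/470318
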